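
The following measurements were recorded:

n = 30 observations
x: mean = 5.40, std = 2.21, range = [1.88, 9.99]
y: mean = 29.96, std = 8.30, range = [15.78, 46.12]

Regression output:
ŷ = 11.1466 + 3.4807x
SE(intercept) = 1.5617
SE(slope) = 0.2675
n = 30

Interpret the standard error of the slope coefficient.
The slope 3.4807 is pinned down to within about ±0.2675 (one SE) by these data — relative uncertainty 7.7%, i.e. precise.

What SE measures:
- The standard error quantifies the sampling variability of the coefficient estimate
- It is the estimated standard deviation of β̂₁ across hypothetical repeated samples of the same size
- Smaller SE → more precise estimate

Relative precision:
- SE / |β̂₁| = 0.2675 / 3.4807 = 7.7%
- Rule of thumb (under 20%: precise; 20% to under 50%: moderately precise; 50% or more: imprecise) → precise

Rough 95% range (±2 SE): 3.4807 ± 0.5350 → (2.9457, 4.0157).

What drives SE(β̂₁): more residual scatter → larger SE.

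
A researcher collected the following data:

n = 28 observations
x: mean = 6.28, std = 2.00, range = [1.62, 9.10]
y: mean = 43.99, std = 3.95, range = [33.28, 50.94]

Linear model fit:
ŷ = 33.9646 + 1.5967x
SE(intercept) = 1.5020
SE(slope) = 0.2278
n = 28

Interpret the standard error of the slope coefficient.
SE(β̂₁) = 0.2278 is the estimated standard deviation of the slope estimate across repeated samples; relative to β̂₁ = 1.5967 that is 14.3%, a precise estimate.

SE(β̂₁) = 0.2278 says: if we drew many samples of n = 28 from the same population and refit each time, the fitted slopes would scatter with a standard deviation of roughly 0.2278 around the true β₁.

Relative precision:
- SE / |β̂₁| = 0.2278 / 1.5967 = 14.3%
- Rule of thumb (under 20%: precise; 20% to under 50%: moderately precise; 50% or more: imprecise) → precise

Rough 95% range (±2 SE): 1.5967 ± 0.4556 → (1.1411, 2.0523).

What drives SE(β̂₁): wider spread of x values → smaller SE; more residual scatter → larger SE.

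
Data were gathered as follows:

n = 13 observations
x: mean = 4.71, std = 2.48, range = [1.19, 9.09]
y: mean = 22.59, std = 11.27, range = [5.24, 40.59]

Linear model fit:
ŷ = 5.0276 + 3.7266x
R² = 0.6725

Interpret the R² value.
The model explains 67.25% of the variance in y (R² = 0.6725), leaving 32.75% unexplained; the fit is moderate.

The coefficient of determination R² is the fraction of the total variation in y that the fitted line accounts for.

Here R² = 0.6725:
- Explained: 67.25% of the variation in y
- Unexplained (residual): 100% − 67.25% = 32.75%
- Rule of thumb (below 0.3 weak; 0.3 to below 0.7 moderate; 0.7 and above strong) → moderate

Calculation: R² = 1 − (SS_res / SS_tot), where SS_res is the sum of squared residuals and SS_tot the total sum of squares.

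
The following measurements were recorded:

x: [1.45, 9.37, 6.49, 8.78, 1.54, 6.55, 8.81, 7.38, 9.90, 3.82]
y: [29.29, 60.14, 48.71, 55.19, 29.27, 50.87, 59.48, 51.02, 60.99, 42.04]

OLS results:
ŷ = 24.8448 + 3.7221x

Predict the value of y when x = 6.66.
ŷ = 49.6340

Plug x = 6.66 into the fitted line:

ŷ = 24.8448 + 3.7221 × 6.66
ŷ = 24.8448 + 24.7892
ŷ = 49.6340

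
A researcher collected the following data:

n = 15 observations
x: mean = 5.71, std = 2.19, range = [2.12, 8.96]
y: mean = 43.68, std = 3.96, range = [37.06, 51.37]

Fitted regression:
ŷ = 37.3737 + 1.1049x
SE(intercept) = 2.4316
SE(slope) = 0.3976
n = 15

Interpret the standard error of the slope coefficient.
SE(slope) = 0.3976 measures the uncertainty in the estimated slope. The coefficient is estimated with moderate precision (SE/|β̂₁| = 36.0%).

SE(β̂₁) = s / √Sxx, where s is the residual standard deviation and Sxx = Σ(x − x̄)². It is the yardstick for how far β̂₁ = 1.1049 could plausibly be from the true slope.

Relative precision:
- SE / |β̂₁| = 0.3976 / 1.1049 = 36.0%
- Rule of thumb (under 20%: precise; 20% to under 50%: moderately precise; 50% or more: imprecise) → moderately precise

Link to interval estimation: a confidence interval for β₁ is β̂₁ ± t* × 0.3976, so SE sets the half-width per unit of t*.

What drives SE(β̂₁): wider spread of x values → smaller SE; larger n (here n = 15) → smaller SE; more residual scatter → larger SE.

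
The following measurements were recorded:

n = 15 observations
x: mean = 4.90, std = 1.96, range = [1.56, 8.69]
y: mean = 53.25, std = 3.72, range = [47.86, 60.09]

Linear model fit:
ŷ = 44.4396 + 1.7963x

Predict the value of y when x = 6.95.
ŷ = 56.9239

Plug x = 6.95 into the fitted line:

ŷ = 44.4396 + 1.7963 × 6.95
ŷ = 44.4396 + 12.4843
ŷ = 56.9239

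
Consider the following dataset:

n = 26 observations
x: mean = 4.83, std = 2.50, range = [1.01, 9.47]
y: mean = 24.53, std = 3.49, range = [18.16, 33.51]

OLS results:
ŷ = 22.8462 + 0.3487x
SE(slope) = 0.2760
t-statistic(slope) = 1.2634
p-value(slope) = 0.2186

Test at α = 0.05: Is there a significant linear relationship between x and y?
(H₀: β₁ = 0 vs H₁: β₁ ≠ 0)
p-value = 0.2186 ≥ α = 0.05, so we fail to reject H₀. The relationship is not significant.

Hypothesis test for the slope coefficient:

H₀: β₁ = 0 (no linear relationship)
H₁: β₁ ≠ 0 (linear relationship exists)

Test statistic: t = β̂₁ / SE(β̂₁) = 0.3487 / 0.2760 = 1.2634

The p-value (0.2186) is the probability, under H₀, of a t-statistic at least as extreme as |t| = 1.2634 (two-sided, df = n − 2 = 24).

Decision rule: reject H₀ if p-value < α.
p-value = 0.2186 ≥ α = 0.05 → fail to reject H₀.

Conclusion: the linear association between x and y is not significant at the 5% level.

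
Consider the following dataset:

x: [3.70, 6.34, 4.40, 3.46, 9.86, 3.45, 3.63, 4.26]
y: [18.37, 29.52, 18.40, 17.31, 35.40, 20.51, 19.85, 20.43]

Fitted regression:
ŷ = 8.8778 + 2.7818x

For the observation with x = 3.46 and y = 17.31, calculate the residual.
Residual = -1.1928

The residual is the difference between the actual value and the predicted value:

Residual = y - ŷ

Step 1: Calculate predicted value
ŷ = 8.8778 + 2.7818 × 3.46
ŷ = 18.5028

Step 2: Calculate residual
Residual = 17.31 - 18.5028
Residual = -1.1928

The residual is negative, so the observed y = 17.31 sits below the regression line (the line overestimates it by 1.1928).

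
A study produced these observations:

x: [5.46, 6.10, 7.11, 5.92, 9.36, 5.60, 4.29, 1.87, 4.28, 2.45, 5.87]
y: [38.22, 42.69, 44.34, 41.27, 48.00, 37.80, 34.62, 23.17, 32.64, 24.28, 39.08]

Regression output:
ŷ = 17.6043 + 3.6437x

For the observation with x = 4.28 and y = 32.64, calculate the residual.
Residual = -0.5593

The residual is the difference between the actual value and the predicted value:

Residual = y - ŷ

Step 1: Calculate predicted value
ŷ = 17.6043 + 3.6437 × 4.28
ŷ = 33.1993

Step 2: Calculate residual
Residual = 32.64 - 33.1993
Residual = -0.5593

Sign check: y < ŷ, so the point is below the line and the fit overestimates here.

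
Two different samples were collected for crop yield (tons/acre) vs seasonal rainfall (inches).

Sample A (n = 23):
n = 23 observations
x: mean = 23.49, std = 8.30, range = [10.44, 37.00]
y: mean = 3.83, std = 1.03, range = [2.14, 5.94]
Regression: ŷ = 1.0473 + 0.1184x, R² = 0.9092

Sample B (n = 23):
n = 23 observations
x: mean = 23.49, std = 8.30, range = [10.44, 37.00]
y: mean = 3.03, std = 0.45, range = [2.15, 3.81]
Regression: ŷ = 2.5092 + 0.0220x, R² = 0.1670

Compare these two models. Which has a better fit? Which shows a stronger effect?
Model A has the better fit (R² = 0.9092 vs 0.1670). Model A shows the stronger effect (|β₁| = 0.1184 vs 0.0220).

Model Comparison:

Which explains more variance? (R²)
- Model A: R² = 0.9092 → 90.92% of variance in crop yield explained
- Model B: R² = 0.1670 → 16.70% of variance in crop yield explained
- 0.9092 > 0.1670 → Model A has the better fit

Strength of effect — compare |β₁|:
- Model A: β₁ = 0.1184 → predicted crop yield rises 0.1184 tons/acre per additional inch of rainfall
- Model B: β₁ = 0.0220 → predicted crop yield rises 0.0220 tons/acre per additional inch of rainfall
- |0.1184| > |0.0220| → Model A shows the stronger marginal effect

Note: R² measures how tightly points cluster around the line; β₁ measures how steep the line is — they answer different questions.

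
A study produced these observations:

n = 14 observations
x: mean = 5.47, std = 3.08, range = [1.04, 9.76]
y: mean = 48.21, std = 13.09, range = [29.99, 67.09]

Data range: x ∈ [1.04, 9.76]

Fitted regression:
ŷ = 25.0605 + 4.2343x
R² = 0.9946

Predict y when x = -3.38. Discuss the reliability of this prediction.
ŷ = 10.7486, but this is extrapolation (below the data range [1.04, 9.76]) and may be unreliable.

Prediction calculation:
ŷ = 25.0605 + 4.2343 × (-3.38)
ŷ = 10.7486

Reliability:
- Data range: x ∈ [1.04, 9.76]
- Prediction point: x = -3.38 is 4.42 units below the observed range → this is EXTRAPOLATION, not interpolation

Why that matters here:
- The standard error of prediction grows with (x − x̄)², and x = -3.38 is far from x̄ = 5.47
- There are no observations near this x to validate the fitted line there
- The linear relationship may not hold outside the observed range

Report the number if required, but flag clearly that it is an extrapolation.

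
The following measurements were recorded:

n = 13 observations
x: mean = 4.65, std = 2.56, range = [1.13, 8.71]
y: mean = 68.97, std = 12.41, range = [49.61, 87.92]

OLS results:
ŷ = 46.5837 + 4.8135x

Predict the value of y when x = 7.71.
ŷ = 83.6958

x = 7.71 lies inside the observed range [1.13, 8.71], so the fitted equation applies directly:

ŷ = 46.5837 + 4.8135 × 7.71
ŷ = 46.5837 + 37.1121
ŷ = 83.6958

This is the fitted mean response at that x — an individual observation would come with a wider prediction interval.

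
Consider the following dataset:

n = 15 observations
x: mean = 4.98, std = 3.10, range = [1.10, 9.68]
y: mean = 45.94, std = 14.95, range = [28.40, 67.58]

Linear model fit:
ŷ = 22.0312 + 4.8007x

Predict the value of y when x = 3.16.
ŷ = 37.2014

x = 3.16 lies inside the observed range [1.10, 9.68], so the fitted equation applies directly:

ŷ = 22.0312 + 4.8007 × 3.16
ŷ = 22.0312 + 15.1702
ŷ = 37.2014

This is the fitted mean response at that x — an individual observation would come with a wider prediction interval.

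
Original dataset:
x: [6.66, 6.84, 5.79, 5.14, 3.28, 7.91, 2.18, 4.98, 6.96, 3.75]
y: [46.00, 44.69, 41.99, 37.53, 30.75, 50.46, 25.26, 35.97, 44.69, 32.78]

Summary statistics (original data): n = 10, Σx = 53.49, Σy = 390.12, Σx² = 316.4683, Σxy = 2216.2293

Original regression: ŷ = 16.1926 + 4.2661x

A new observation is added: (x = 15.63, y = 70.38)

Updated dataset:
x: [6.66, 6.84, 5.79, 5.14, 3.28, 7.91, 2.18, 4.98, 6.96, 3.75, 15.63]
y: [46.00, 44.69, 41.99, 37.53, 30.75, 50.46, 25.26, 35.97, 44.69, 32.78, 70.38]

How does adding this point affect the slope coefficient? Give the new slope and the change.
Adding the point moves β₁ from 4.2661 to 3.3427, i.e. it decreases by 0.9234 (-21.6%).

x = 15.63 lies well outside the original x-range [2.18, 7.91] (x̄ ≈ 5.35), so this observation has high leverage and can move the slope substantially.

Step 1: Update the sums with the new point (n goes from 10 to 11)
Σx  = 53.49 + 15.63 = 69.12
Σy  = 390.12 + 70.38 = 460.50
Σx² = 316.4683 + 15.63² = 316.4683 + 244.2969 = 560.7652
Σxy = 2216.2293 + 15.63×70.38 = 2216.2293 + 1100.0394 = 3316.2687

Step 2: Recompute the slope with b₁ = (nΣxy − ΣxΣy) / (nΣx² − (Σx)²)
Numerator   = 11×3316.2687 − 69.12×460.50 = 36478.9557 − 31829.7600 = 4649.1957
Denominator = 11×560.7652 − 69.12² = 6168.4172 − 4777.5744 = 1390.8428
b₁(new) = 4649.1957 / 1390.8428 = 3.3427

(Same formula on the original sums: (10×2216.2293 − 53.49×390.12) / (10×316.4683 − 53.49²) = 1294.7742 / 303.5029 = 4.2661, matching the given fit.)

Step 3: Change in slope
Δβ₁ = 3.3427 − 4.2661 = -0.9234
Relative change = -0.9234 / 4.2661 × 100% = -21.6%
→ the slope decreases when the point is added.

Because the point sits below the extension of the original line at a high-leverage x, it tilts the fit down.
In practice: check such a point for data-entry or measurement error; investigate whether it comes from the same population as the rest of the sample.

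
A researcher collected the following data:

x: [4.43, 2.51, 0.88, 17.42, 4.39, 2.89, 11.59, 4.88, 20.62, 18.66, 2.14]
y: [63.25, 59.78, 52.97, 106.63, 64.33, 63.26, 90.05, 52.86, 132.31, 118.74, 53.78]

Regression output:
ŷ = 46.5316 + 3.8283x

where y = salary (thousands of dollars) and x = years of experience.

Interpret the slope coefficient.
On average, salary is about 3.8283 thousand dollars higher for every extra year of experience.

β₁ = 3.8283 is the change in predicted salary (thousand dollars) per additional year of experience.

Interpretation:
- Experience up by 1 year → predicted salary increases by 3.8283 thousand dollars
- The effect is assumed constant over the observed range of x (linearity)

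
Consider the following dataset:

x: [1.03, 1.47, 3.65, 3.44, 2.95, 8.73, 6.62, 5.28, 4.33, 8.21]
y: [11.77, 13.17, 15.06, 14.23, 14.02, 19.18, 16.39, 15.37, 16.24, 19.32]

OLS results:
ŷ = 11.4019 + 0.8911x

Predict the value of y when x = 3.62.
ŷ = 14.6277

To predict y for x = 3.62, substitute into the regression equation:

ŷ = 11.4019 + 0.8911 × 3.62
ŷ = 11.4019 + 3.2258
ŷ = 14.6277

This is a point prediction; actual observations scatter around it by roughly the residual standard deviation.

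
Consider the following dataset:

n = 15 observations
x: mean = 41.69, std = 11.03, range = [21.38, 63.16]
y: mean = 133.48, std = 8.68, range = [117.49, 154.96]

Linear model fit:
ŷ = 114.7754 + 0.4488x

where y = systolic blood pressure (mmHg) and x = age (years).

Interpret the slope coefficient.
An increase of one year in age is associated with a 0.4488 mmHg increase in predicted blood pressure.

The slope coefficient β₁ = 0.4488 represents the marginal effect of age on blood pressure.

Interpretation:
- Age up by 1 year → predicted blood pressure increases by 0.4488 mmHg
- This is a linear approximation: the same per-unit change is assumed across the whole observed x range
- The sign (+) gives the direction; the magnitude 0.4488 gives the size of the effect per year

The intercept β₀ = 114.7754 is the predicted blood pressure when age = 0; since the smallest observed x is 21.38, this is an extrapolation and mainly anchors the line.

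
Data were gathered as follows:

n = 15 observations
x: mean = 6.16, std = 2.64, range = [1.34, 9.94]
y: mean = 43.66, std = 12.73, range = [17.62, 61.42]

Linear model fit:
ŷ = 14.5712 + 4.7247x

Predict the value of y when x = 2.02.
ŷ = 24.1151

Plug x = 2.02 into the fitted line:

ŷ = 14.5712 + 4.7247 × 2.02
ŷ = 14.5712 + 9.5439
ŷ = 24.1151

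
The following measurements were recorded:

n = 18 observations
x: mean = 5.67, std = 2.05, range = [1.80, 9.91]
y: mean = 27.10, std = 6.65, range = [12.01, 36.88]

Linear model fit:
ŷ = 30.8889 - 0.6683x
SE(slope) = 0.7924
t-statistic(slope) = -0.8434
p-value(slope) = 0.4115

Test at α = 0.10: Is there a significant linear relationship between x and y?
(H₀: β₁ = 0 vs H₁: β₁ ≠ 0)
Since p-value = 0.4115 ≥ α = 0.10, fail to reject H₀ — the slope is not significantly different from 0.

Hypothesis test for the slope coefficient:

H₀: β₁ = 0 (no linear relationship)
H₁: β₁ ≠ 0 (linear relationship exists)

Test statistic: t = β̂₁ / SE(β̂₁) = -0.6683 / 0.7924 = -0.8434

With df = 16, the two-sided p-value for |t| = 0.8434 is 0.4115.

Decision rule: reject H₀ if p-value < α.
p-value = 0.4115 ≥ α = 0.10 → fail to reject H₀.

At α = 0.10 the data do not provide convincing evidence of a nonzero slope.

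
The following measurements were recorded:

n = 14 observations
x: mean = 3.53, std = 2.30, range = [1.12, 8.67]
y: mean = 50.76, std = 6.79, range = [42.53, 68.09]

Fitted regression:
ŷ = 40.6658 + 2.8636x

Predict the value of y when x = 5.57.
ŷ = 56.6161

Plug x = 5.57 into the fitted line:

ŷ = 40.6658 + 2.8636 × 5.57
ŷ = 40.6658 + 15.9503
ŷ = 56.6161

This is the fitted mean response at that x — an individual observation would come with a wider prediction interval.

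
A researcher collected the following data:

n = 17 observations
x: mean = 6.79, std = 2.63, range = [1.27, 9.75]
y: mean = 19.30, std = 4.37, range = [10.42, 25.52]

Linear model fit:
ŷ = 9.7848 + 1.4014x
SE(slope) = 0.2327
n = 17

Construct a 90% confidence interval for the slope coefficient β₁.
The 90% CI for β₁ is (0.9935, 1.8093)

Confidence interval for the slope:

The 90% CI for β₁ is: β̂₁ ± t*(α/2, n-2) × SE(β̂₁)

Step 1: Find critical t-value
- Confidence level = 0.9
- Degrees of freedom = n - 2 = 17 - 2 = 15
- t*(α/2, 15) = 1.7531

Step 2: Calculate margin of error
Margin = 1.7531 × 0.2327 = 0.4079

Step 3: Construct interval
CI = 1.4014 ± 0.4079
CI = (0.9935, 1.8093)

Interpretation: each one-unit increase in x is associated with a change in mean y of between 0.9935 and 1.8093, with 90% confidence.
Both endpoints are positive, so the data support a genuinely positive slope at this confidence level.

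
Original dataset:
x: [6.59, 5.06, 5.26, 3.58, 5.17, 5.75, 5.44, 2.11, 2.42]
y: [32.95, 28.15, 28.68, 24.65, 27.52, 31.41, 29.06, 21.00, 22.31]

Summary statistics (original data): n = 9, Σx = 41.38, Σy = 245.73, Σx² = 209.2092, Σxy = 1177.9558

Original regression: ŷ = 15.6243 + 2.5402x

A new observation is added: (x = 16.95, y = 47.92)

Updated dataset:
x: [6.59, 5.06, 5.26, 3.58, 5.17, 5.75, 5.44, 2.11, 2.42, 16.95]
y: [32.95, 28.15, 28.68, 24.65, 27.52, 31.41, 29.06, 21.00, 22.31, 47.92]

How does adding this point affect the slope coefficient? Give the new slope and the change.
The slope changes from 2.5402 to 1.7747 (change of -0.7655, or -30.1%).

x = 16.95 lies well outside the original x-range [2.11, 6.59] (x̄ ≈ 4.60), so this observation has high leverage and can move the slope substantially.

Step 1: Update the sums with the new point (n goes from 9 to 10)
Σx  = 41.38 + 16.95 = 58.33
Σy  = 245.73 + 47.92 = 293.65
Σx² = 209.2092 + 16.95² = 209.2092 + 287.3025 = 496.5117
Σxy = 1177.9558 + 16.95×47.92 = 1177.9558 + 812.2440 = 1990.1998

Step 2: Recompute the slope with b₁ = (nΣxy − ΣxΣy) / (nΣx² − (Σx)²)
Numerator   = 10×1990.1998 − 58.33×293.65 = 19901.9980 − 17128.6045 = 2773.3935
Denominator = 10×496.5117 − 58.33² = 4965.1170 − 3402.3889 = 1562.7281
b₁(new) = 2773.3935 / 1562.7281 = 1.7747

(Same formula on the original sums: (9×1177.9558 − 41.38×245.73) / (9×209.2092 − 41.38²) = 433.2948 / 170.5784 = 2.5402, matching the given fit.)

Step 3: Change in slope
Δβ₁ = 1.7747 − 2.5402 = -0.7655
Relative change = -0.7655 / 2.5402 × 100% = -30.1%
→ the slope decreases when the point is added.

Because the point sits below the extension of the original line at a high-leverage x, it tilts the fit down.
In practice: examine leverage (hᵢ) and Cook's distance rather than deleting it automatically.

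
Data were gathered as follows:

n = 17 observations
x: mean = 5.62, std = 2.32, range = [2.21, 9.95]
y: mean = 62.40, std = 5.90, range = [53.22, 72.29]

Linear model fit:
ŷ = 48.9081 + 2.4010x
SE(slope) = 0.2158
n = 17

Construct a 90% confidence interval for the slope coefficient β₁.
The 90% CI for β₁ is (2.0227, 2.7793)

Confidence interval for the slope:

The 90% CI for β₁ is: β̂₁ ± t*(α/2, n-2) × SE(β̂₁)

Step 1: Find critical t-value
- Confidence level = 0.9
- Degrees of freedom = n - 2 = 17 - 2 = 15
- t*(α/2, 15) = 1.7531

Step 2: Calculate margin of error
Margin = 1.7531 × 0.2158 = 0.3783

Step 3: Construct interval
CI = 2.4010 ± 0.3783
CI = (2.0227, 2.7793)

Interpretation: each one-unit increase in x is associated with a change in mean y of between 2.0227 and 2.7793, with 90% confidence.
Since 0 is outside the interval, a two-sided test at α = 0.10 would reject H₀: β₁ = 0.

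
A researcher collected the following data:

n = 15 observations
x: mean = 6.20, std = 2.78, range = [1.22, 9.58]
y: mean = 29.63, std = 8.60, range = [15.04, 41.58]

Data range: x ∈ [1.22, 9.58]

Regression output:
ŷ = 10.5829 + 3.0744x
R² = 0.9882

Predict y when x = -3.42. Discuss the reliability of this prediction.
ŷ = 0.0685, but this is extrapolation (below the data range [1.22, 9.58]) and may be unreliable.

Prediction calculation:
ŷ = 10.5829 + 3.0744 × (-3.42)
ŷ = 0.0685

Reliability:
- Data range: x ∈ [1.22, 9.58]
- Prediction point: x = -3.42 is 4.64 units below the observed range → this is EXTRAPOLATION, not interpolation

Why that matters here:
- Real relationships often flatten, saturate, or turn nonlinear at extremes
- R² describes fit only over the sampled x values; it says nothing about behaviour beyond them

Report the number if required, but flag clearly that it is an extrapolation.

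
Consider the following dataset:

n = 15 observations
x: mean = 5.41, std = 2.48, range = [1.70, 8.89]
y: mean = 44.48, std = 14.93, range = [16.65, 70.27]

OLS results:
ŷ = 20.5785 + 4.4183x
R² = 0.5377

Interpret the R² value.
R² = 0.5377 means 53.77% of the variation in y is explained by the linear relationship with x. This indicates a moderate fit.

The coefficient of determination R² is the fraction of the total variation in y that the fitted line accounts for.

Here R² = 0.5377:
- Explained: 53.77% of the variation in y
- Unexplained (residual): 100% − 53.77% = 46.23%
- Rule of thumb (below 0.3 weak; 0.3 to below 0.7 moderate; 0.7 and above strong) → moderate

Equivalently, for simple linear regression R² = r², so |r| = √0.5377 ≈ 0.7333.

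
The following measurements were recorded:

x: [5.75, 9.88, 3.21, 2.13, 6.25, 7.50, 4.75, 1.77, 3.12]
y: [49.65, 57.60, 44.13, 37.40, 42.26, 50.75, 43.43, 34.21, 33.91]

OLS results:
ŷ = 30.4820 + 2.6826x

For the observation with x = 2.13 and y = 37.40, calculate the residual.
Residual = 1.2041

The residual is the difference between the actual value and the predicted value:

Residual = y - ŷ

Step 1: Calculate predicted value
ŷ = 30.4820 + 2.6826 × 2.13
ŷ = 36.1959

Step 2: Calculate residual
Residual = 37.40 - 36.1959
Residual = 1.2041

Sign check: y > ŷ, so the point is above the line and the fit underestimates here.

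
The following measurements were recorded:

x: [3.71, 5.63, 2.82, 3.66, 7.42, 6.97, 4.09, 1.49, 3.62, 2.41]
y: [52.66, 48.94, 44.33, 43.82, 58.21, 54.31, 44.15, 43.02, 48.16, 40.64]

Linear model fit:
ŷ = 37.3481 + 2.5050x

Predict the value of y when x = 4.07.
ŷ = 47.5435

x = 4.07 lies inside the observed range [1.49, 7.42], so the fitted equation applies directly:

ŷ = 37.3481 + 2.5050 × 4.07
ŷ = 37.3481 + 10.1954
ŷ = 47.5435

This is the fitted mean response at that x — an individual observation would come with a wider prediction interval.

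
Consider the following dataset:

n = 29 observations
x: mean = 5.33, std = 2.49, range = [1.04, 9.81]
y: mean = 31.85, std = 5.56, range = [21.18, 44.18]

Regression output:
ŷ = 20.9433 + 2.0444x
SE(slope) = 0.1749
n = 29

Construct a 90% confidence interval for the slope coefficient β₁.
The 90% CI for β₁ is (1.7465, 2.3423)

Confidence interval for the slope:

The 90% CI for β₁ is: β̂₁ ± t*(α/2, n-2) × SE(β̂₁)

Step 1: Find critical t-value
- Confidence level = 0.9
- Degrees of freedom = n - 2 = 29 - 2 = 27
- t*(α/2, 27) = 1.7033

Step 2: Calculate margin of error
Margin = 1.7033 × 0.1749 = 0.2979

Step 3: Construct interval
CI = 2.0444 ± 0.2979
CI = (1.7465, 2.3423)

Interpretation: We are 90% confident that the true slope β₁ lies between 1.7465 and 2.3423.
Both endpoints are positive, so the data support a genuinely positive slope at this confidence level.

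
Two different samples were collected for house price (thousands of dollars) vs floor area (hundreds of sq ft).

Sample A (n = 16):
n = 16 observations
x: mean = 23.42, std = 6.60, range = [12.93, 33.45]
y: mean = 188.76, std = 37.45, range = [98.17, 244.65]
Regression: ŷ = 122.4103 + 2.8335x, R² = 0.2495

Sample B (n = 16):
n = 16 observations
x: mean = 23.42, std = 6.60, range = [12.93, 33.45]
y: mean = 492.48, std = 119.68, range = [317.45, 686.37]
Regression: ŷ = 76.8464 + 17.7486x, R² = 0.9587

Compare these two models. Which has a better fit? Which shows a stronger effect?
Model B has the better fit (R² = 0.9587 vs 0.2495). Model B shows the stronger effect (|β₁| = 17.7486 vs 2.8335).

Model Comparison:

Fit — compare R²:
- Model A: R² = 0.2495 → 24.95% of variance in house price explained
- Model B: R² = 0.9587 → 95.87% of variance in house price explained
- 0.9587 > 0.2495 → Model B has the better fit

Effect size (slope magnitude):
- Model A: β₁ = 2.8335 → predicted house price rises 2.8335 thousand dollars per additional hundred sq ft of floor area
- Model B: β₁ = 17.7486 → predicted house price rises 17.7486 thousand dollars per additional hundred sq ft of floor area
- |2.8335| < |17.7486| → Model B shows the stronger marginal effect

Notes:
- A steeper slope doesn't make a better model if the scatter around the line is large.
- A better fit (higher R²) doesn't necessarily mean a more important relationship.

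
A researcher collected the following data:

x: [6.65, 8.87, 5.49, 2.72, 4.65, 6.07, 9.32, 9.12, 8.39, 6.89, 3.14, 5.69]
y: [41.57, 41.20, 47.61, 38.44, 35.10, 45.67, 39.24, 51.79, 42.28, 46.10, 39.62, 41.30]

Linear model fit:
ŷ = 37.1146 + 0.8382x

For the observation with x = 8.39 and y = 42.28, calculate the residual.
Residual = -1.8671

The residual is the difference between the actual value and the predicted value:

Residual = y - ŷ

Step 1: Calculate predicted value
ŷ = 37.1146 + 0.8382 × 8.39
ŷ = 44.1471

Step 2: Calculate residual
Residual = 42.28 - 44.1471
Residual = -1.8671

Interpretation: the model overestimates the actual value by 1.8671 at this point (negative residual → observation lies below the fitted line).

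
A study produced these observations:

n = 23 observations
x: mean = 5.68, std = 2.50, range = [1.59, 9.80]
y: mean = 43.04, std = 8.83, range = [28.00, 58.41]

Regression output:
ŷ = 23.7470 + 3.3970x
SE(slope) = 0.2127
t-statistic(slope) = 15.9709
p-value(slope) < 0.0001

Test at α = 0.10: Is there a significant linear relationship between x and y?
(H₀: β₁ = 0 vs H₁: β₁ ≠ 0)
Since p-value < 0.0001 < α = 0.10, reject H₀ — the slope is significantly different from 0.

Hypothesis test for the slope coefficient:

H₀: β₁ = 0 (no linear relationship)
H₁: β₁ ≠ 0 (linear relationship exists)

Test statistic: t = β̂₁ / SE(β̂₁) = 3.3970 / 0.2127 = 15.9709

With df = 21, the two-sided p-value for |t| = 15.9709 is <0.0001.

Decision rule: reject H₀ if p-value < α.
p-value < 0.0001 < α = 0.10 → reject H₀.

There is sufficient evidence at the 10% significance level to conclude that a linear relationship exists between x and y.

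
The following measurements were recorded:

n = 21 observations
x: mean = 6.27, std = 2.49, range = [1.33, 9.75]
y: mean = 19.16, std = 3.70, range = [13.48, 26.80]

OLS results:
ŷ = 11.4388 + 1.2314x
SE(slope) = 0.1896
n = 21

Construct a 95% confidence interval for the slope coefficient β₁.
The 95% CI for β₁ is (0.8346, 1.6282)

Confidence interval for the slope:

The 95% CI for β₁ is: β̂₁ ± t*(α/2, n-2) × SE(β̂₁)

Step 1: Find critical t-value
- Confidence level = 0.95
- Degrees of freedom = n - 2 = 21 - 2 = 19
- t*(α/2, 19) = 2.0930

Step 2: Calculate margin of error
Margin = 2.0930 × 0.1896 = 0.3968

Step 3: Construct interval
CI = 1.2314 ± 0.3968
CI = (0.8346, 1.6282)

Interpretation: each one-unit increase in x is associated with a change in mean y of between 0.8346 and 1.6282, with 95% confidence.
Since 0 is outside the interval, a two-sided test at α = 0.05 would reject H₀: β₁ = 0.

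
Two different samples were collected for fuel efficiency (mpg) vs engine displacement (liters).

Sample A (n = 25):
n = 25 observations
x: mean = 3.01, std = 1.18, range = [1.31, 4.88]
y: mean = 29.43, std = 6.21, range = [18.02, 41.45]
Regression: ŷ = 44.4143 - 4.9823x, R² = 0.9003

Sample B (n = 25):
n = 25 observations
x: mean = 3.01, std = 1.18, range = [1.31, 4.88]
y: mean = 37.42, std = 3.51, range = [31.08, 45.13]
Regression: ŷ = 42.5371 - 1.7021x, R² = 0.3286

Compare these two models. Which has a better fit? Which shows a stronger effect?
Model A has the better fit (R² = 0.9003 vs 0.3286). Model A shows the stronger effect (|β₁| = 4.9823 vs 1.7021).

Model Comparison:

Goodness of fit (R²):
- Model A: R² = 0.9003 → 90.03% of variance in fuel efficiency explained
- Model B: R² = 0.3286 → 32.86% of variance in fuel efficiency explained
- 0.9003 > 0.3286 → Model A has the better fit

Effect size (slope magnitude):
- Model A: β₁ = -4.9823 → predicted fuel efficiency falls 4.9823 mpg per additional liter of engine displacement
- Model B: β₁ = -1.7021 → predicted fuel efficiency falls 1.7021 mpg per additional liter of engine displacement
- |-4.9823| > |-1.7021| → Model A shows the stronger marginal effect

Note: The two samples could reflect different populations, time periods, or measurement quality.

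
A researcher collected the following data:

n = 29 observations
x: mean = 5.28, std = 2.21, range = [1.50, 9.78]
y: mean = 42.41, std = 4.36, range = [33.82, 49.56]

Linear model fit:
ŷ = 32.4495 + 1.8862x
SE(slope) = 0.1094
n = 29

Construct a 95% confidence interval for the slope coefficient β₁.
The 95% CI for β₁ is (1.6617, 2.1107)

Confidence interval for the slope:

The 95% CI for β₁ is: β̂₁ ± t*(α/2, n-2) × SE(β̂₁)

Step 1: Find critical t-value
- Confidence level = 0.95
- Degrees of freedom = n - 2 = 29 - 2 = 27
- t*(α/2, 27) = 2.0518

Step 2: Calculate margin of error
Margin = 2.0518 × 0.1094 = 0.2245

Step 3: Construct interval
CI = 1.8862 ± 0.2245
CI = (1.6617, 2.1107)

Interpretation: intervals built this way capture the true β₁ in 95% of repeated samples; here the plausible range for the per-unit effect of x on y is 1.6617 to 2.1107.
Both endpoints are positive, so the data support a genuinely positive slope at this confidence level.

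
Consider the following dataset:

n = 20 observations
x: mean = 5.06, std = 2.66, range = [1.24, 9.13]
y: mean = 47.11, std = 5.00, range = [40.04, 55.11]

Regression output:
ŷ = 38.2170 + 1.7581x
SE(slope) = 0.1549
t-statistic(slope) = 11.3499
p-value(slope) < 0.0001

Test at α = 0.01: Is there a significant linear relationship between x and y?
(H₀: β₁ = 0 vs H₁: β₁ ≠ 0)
Reject H₀: p-value < 0.0001 < α = 0.01. The linear relationship is significant at the 1% level.

Hypothesis test for the slope coefficient:

H₀: β₁ = 0 (no linear relationship)
H₁: β₁ ≠ 0 (linear relationship exists)

Test statistic: t = β̂₁ / SE(β̂₁) = 1.7581 / 0.1549 = 11.3499

p < 0.0001: how often a slope estimate this far from 0 (in SE units) would arise by chance if β₁ were truly 0.

Decision rule: reject H₀ if p-value < α.
p-value < 0.0001 < α = 0.01 → reject H₀.

At α = 0.01 the data do provide convincing evidence of a nonzero slope.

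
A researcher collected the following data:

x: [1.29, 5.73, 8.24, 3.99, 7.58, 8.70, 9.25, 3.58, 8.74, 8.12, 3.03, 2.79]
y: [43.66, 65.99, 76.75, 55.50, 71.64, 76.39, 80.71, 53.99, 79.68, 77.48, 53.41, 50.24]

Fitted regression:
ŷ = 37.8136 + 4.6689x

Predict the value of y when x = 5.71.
ŷ = 64.4730

x = 5.71 lies inside the observed range [1.29, 9.25], so the fitted equation applies directly:

ŷ = 37.8136 + 4.6689 × 5.71
ŷ = 37.8136 + 26.6594
ŷ = 64.4730

This is a point prediction; actual observations scatter around it by roughly the residual standard deviation.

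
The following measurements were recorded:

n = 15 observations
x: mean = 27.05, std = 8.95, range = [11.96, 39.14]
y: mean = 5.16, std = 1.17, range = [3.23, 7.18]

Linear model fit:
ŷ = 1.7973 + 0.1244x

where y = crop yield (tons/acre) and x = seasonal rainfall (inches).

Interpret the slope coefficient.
An increase of one inch in rainfall is associated with a 0.1244 tons/acre increase in predicted crop yield.

The slope β₁ = 0.1244 gives the rate at which the fitted crop yield changes with rainfall.

Interpretation:
- Rainfall up by 1 inch → predicted crop yield increases by 0.1244 tons/acre
- This is a linear approximation: the same per-unit change is assumed across the whole observed x range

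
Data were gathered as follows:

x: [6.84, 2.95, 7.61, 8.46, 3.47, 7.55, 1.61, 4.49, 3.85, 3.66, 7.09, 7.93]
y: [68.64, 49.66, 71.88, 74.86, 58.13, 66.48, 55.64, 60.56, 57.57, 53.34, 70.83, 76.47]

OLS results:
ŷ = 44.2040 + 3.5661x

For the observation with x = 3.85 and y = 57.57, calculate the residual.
Residual = -0.3635

The residual is the difference between the actual value and the predicted value:

Residual = y - ŷ

Step 1: Calculate predicted value
ŷ = 44.2040 + 3.5661 × 3.85
ŷ = 57.9335

Step 2: Calculate residual
Residual = 57.57 - 57.9335
Residual = -0.3635

Interpretation: the model overestimates the actual value by 0.3635 at this point (negative residual → observation lies below the fitted line).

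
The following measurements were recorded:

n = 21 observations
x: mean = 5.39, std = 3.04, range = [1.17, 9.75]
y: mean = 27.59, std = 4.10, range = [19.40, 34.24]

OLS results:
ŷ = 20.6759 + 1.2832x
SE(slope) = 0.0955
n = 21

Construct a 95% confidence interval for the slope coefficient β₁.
The 95% CI for β₁ is (1.0833, 1.4831)

Confidence interval for the slope:

The 95% CI for β₁ is: β̂₁ ± t*(α/2, n-2) × SE(β̂₁)

Step 1: Find critical t-value
- Confidence level = 0.95
- Degrees of freedom = n - 2 = 21 - 2 = 19
- t*(α/2, 19) = 2.0930

Step 2: Calculate margin of error
Margin = 2.0930 × 0.0955 = 0.1999

Step 3: Construct interval
CI = 1.2832 ± 0.1999
CI = (1.0833, 1.4831)

Interpretation: intervals built this way capture the true β₁ in 95% of repeated samples; here the plausible range for the per-unit effect of x on y is 1.0833 to 1.4831.
Both endpoints are positive, so the data support a genuinely positive slope at this confidence level.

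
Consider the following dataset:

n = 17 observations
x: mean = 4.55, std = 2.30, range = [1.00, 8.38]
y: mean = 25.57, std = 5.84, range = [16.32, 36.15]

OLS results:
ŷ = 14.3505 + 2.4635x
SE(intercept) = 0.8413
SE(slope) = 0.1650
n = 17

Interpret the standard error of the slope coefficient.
The slope 2.4635 is pinned down to within about ±0.1650 (one SE) by these data — relative uncertainty 6.7%, i.e. precise.

What SE measures:
- The standard error quantifies the sampling variability of the coefficient estimate
- It is the estimated standard deviation of β̂₁ across hypothetical repeated samples of the same size
- Smaller SE → more precise estimate

Relative precision:
- SE / |β̂₁| = 0.1650 / 2.4635 = 6.7%
- Rule of thumb (under 20%: precise; 20% to under 50%: moderately precise; 50% or more: imprecise) → precise

Link to the t-test: t = β̂₁ / SE(β̂₁) = 2.4635 / 0.1650 = 14.9303, the statistic for H₀: β₁ = 0.

What drives SE(β̂₁): wider spread of x values → smaller SE; more residual scatter → larger SE; larger n (here n = 17) → smaller SE.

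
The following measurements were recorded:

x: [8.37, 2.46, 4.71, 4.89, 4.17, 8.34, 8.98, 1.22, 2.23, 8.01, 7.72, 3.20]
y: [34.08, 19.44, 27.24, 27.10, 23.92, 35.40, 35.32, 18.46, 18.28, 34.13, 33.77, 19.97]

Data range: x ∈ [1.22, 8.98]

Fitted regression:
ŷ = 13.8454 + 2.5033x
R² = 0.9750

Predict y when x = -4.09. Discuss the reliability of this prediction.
ŷ = 3.6069, but this is extrapolation (below the data range [1.22, 8.98]) and may be unreliable.

Prediction calculation:
ŷ = 13.8454 + 2.5033 × (-4.09)
ŷ = 3.6069

Reliability:
- Data range: x ∈ [1.22, 8.98]
- Prediction point: x = -4.09 is 5.31 units below the observed range → this is EXTRAPOLATION, not interpolation

Why that matters here:
- R² describes fit only over the sampled x values; it says nothing about behaviour beyond them
- The linear relationship may not hold outside the observed range
- Real relationships often flatten, saturate, or turn nonlinear at extremes

The R² = 0.9750 only validates the fit within [1.22, 8.98]; treat ŷ = 3.6069 with caution.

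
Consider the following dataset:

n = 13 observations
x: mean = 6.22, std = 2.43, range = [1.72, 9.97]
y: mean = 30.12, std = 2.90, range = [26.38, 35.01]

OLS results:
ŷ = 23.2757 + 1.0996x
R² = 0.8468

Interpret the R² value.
The model explains 84.68% of the variance in y (R² = 0.8468), leaving 15.32% unexplained; the fit is strong.

R² (coefficient of determination) measures the proportion of variance in y explained by the regression model.

Here R² = 0.8468:
- Explained: 84.68% of the variation in y
- Unexplained (residual): 100% − 84.68% = 15.32%
- Rule of thumb (below 0.3 weak; 0.3 to below 0.7 moderate; 0.7 and above strong) → strong

Calculation: R² = 1 − (SS_res / SS_tot), where SS_res is the sum of squared residuals and SS_tot the total sum of squares.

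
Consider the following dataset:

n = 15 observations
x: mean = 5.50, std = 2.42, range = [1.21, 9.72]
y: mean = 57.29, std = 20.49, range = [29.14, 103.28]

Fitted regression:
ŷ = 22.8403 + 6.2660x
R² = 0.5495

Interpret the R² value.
R² = 0.5495 means 54.95% of the variation in y is explained by the linear relationship with x. This indicates a moderate fit.

The coefficient of determination R² is the fraction of the total variation in y that the fitted line accounts for.

Here R² = 0.5495:
- Explained: 54.95% of the variation in y
- Unexplained (residual): 100% − 54.95% = 45.05%
- Rule of thumb (below 0.3 weak; 0.3 to below 0.7 moderate; 0.7 and above strong) → moderate

Note: R² says nothing about causation, and a high R² does not by itself mean the linear form is appropriate — check the residuals.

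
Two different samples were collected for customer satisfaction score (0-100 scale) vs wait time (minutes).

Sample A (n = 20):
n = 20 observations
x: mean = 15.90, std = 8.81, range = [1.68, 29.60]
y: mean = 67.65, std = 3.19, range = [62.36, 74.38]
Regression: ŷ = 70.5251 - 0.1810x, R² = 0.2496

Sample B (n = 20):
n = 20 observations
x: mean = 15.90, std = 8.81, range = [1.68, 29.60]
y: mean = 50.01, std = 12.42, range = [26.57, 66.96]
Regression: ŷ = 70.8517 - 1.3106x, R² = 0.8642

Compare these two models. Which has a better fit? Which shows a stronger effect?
Model B has the better fit (R² = 0.8642 vs 0.2496). Model B shows the stronger effect (|β₁| = 1.3106 vs 0.1810).

Model Comparison:

Which explains more variance? (R²)
- Model A: R² = 0.2496 → 24.96% of variance in satisfaction score explained
- Model B: R² = 0.8642 → 86.42% of variance in satisfaction score explained
- 0.8642 > 0.2496 → Model B has the better fit

Effect size (slope magnitude):
- Model A: β₁ = -0.1810 → predicted satisfaction score falls 0.1810 points per additional minute of wait time
- Model B: β₁ = -1.3106 → predicted satisfaction score falls 1.3106 points per additional minute of wait time
- |-0.1810| < |-1.3106| → Model B shows the stronger marginal effect

Notes:
- A steeper slope doesn't make a better model if the scatter around the line is large.
- R² measures how tightly points cluster around the line; β₁ measures how steep the line is — they answer different questions.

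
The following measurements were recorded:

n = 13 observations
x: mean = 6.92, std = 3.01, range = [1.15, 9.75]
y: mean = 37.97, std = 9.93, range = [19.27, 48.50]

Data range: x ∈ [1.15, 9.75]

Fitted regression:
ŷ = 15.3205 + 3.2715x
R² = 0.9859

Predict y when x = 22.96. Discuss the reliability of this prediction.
ŷ = 90.4341, but this is extrapolation (above the data range [1.15, 9.75]) and may be unreliable.

Prediction calculation:
ŷ = 15.3205 + 3.2715 × 22.96
ŷ = 90.4341

Reliability:
- Data range: x ∈ [1.15, 9.75]
- Prediction point: x = 22.96 is 13.21 units above the observed range → this is EXTRAPOLATION, not interpolation

Why that matters here:
- There are no observations near this x to validate the fitted line there
- Real relationships often flatten, saturate, or turn nonlinear at extremes
- R² describes fit only over the sampled x values; it says nothing about behaviour beyond them

Report the number if required, but flag clearly that it is an extrapolation.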